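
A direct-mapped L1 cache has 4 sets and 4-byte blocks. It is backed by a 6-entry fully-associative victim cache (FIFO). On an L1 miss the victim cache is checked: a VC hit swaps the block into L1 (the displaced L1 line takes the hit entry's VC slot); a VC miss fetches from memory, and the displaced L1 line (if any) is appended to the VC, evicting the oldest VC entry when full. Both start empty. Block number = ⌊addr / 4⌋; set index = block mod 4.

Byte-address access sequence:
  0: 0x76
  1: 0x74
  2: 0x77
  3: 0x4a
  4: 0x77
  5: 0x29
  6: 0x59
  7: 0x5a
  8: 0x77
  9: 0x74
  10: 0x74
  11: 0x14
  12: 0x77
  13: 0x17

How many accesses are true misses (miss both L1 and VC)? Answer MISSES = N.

#0 0x76→b29/s1 MISS; vc=[]
#1 0x74→b29/s1 L1-HIT; vc=[]
#2 0x77→b29/s1 L1-HIT; vc=[]
#3 0x4a→b18/s2 MISS; vc=[]
#4 0x77→b29/s1 L1-HIT; vc=[]
#5 0x29→b10/s2 MISS; vc=[18]
#6 0x59→b22/s2 MISS; vc=[18,10]
#7 0x5a→b22/s2 L1-HIT; vc=[18,10]
#8 0x77→b29/s1 L1-HIT; vc=[18,10]
#9 0x74→b29/s1 L1-HIT; vc=[18,10]
#10 0x74→b29/s1 L1-HIT; vc=[18,10]
#11 0x14→b5/s1 MISS; vc=[18,10,29]
#12 0x77→b29/s1 VC-HIT; vc=[18,10,5]
#13 0x17→b5/s1 VC-HIT; vc=[18,10,29]

MISSES = 5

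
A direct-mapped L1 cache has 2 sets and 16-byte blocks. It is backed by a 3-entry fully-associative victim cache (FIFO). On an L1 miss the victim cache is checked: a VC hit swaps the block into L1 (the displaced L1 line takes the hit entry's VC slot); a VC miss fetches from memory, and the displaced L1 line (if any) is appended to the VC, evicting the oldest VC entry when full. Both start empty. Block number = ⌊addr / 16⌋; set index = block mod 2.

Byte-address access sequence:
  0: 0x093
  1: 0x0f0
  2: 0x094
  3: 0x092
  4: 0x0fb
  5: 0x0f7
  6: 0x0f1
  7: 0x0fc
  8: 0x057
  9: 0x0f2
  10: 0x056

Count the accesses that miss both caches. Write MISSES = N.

MISSES = 3

#0 0x93→b9/s1 MISS; vc=[]
#1 0xf0→b15/s1 MISS; vc=[9]
#2 0x94→b9/s1 VC-HIT; vc=[15]
#3 0x92→b9/s1 L1-HIT; vc=[15]
#4 0xfb→b15/s1 VC-HIT; vc=[9]
#5 0xf7→b15/s1 L1-HIT; vc=[9]
#6 0xf1→b15/s1 L1-HIT; vc=[9]
#7 0xfc→b15/s1 L1-HIT; vc=[9]
#8 0x57→b5/s1 MISS; vc=[9,15]
#9 0xf2→b15/s1 VC-HIT; vc=[9,5]
#10 0x56→b5/s1 VC-HIT; vc=[9,15]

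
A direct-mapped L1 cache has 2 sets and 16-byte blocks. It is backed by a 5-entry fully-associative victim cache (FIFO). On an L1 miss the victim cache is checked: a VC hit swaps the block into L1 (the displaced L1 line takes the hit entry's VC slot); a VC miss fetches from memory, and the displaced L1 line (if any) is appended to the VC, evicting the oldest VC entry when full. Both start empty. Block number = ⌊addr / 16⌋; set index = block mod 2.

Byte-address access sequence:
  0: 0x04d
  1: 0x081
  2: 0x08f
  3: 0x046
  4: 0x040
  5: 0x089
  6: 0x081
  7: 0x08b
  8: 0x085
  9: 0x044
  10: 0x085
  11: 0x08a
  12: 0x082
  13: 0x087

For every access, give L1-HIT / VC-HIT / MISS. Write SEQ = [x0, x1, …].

SEQ = [MISS, MISS, L1-HIT, VC-HIT, L1-HIT, VC-HIT, L1-HIT, L1-HIT, L1-HIT, VC-HIT, VC-HIT, L1-HIT, L1-HIT, L1-HIT]

0: 0x4d (blk 4, set 0) → MISS  vc=[]
1: 0x81 (blk 8, set 0) → MISS  vc=[4]
2: 0x8f (blk 8, set 0) → L1-HIT  vc=[4]
3: 0x46 (blk 4, set 0) → VC-HIT  vc=[8]
4: 0x40 (blk 4, set 0) → L1-HIT  vc=[8]
5: 0x89 (blk 8, set 0) → VC-HIT  vc=[4]
6: 0x81 (blk 8, set 0) → L1-HIT  vc=[4]
7: 0x8b (blk 8, set 0) → L1-HIT  vc=[4]
8: 0x85 (blk 8, set 0) → L1-HIT  vc=[4]
9: 0x44 (blk 4, set 0) → VC-HIT  vc=[8]
10: 0x85 (blk 8, set 0) → VC-HIT  vc=[4]
11: 0x8a (blk 8, set 0) → L1-HIT  vc=[4]
12: 0x82 (blk 8, set 0) → L1-HIT  vc=[4]
13: 0x87 (blk 8, set 0) → L1-HIT  vc=[4]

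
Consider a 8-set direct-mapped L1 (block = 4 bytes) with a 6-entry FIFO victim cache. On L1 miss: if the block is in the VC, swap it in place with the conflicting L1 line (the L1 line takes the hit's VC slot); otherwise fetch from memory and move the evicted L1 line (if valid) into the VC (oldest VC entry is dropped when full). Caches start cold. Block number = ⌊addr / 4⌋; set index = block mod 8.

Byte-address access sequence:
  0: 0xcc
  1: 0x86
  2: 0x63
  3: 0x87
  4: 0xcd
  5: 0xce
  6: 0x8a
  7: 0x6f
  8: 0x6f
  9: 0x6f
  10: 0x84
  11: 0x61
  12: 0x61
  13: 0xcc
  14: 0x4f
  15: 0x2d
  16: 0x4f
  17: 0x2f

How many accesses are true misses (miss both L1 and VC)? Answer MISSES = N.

0: 0xcc (blk 51, set 3) → MISS  vc=[]
1: 0x86 (blk 33, set 1) → MISS  vc=[]
2: 0x63 (blk 24, set 0) → MISS  vc=[]
3: 0x87 (blk 33, set 1) → L1-HIT  vc=[]
4: 0xcd (blk 51, set 3) → L1-HIT  vc=[]
5: 0xce (blk 51, set 3) → L1-HIT  vc=[]
6: 0x8a (blk 34, set 2) → MISS  vc=[]
7: 0x6f (blk 27, set 3) → MISS  vc=[51]
8: 0x6f (blk 27, set 3) → L1-HIT  vc=[51]
9: 0x6f (blk 27, set 3) → L1-HIT  vc=[51]
10: 0x84 (blk 33, set 1) → L1-HIT  vc=[51]
11: 0x61 (blk 24, set 0) → L1-HIT  vc=[51]
12: 0x61 (blk 24, set 0) → L1-HIT  vc=[51]
13: 0xcc (blk 51, set 3) → VC-HIT  vc=[27]
14: 0x4f (blk 19, set 3) → MISS  vc=[27, 51]
15: 0x2d (blk 11, set 3) → MISS  vc=[27, 51, 19]
16: 0x4f (blk 19, set 3) → VC-HIT  vc=[27, 51, 11]
17: 0x2f (blk 11, set 3) → VC-HIT  vc=[27, 51, 19]

MISSES = 7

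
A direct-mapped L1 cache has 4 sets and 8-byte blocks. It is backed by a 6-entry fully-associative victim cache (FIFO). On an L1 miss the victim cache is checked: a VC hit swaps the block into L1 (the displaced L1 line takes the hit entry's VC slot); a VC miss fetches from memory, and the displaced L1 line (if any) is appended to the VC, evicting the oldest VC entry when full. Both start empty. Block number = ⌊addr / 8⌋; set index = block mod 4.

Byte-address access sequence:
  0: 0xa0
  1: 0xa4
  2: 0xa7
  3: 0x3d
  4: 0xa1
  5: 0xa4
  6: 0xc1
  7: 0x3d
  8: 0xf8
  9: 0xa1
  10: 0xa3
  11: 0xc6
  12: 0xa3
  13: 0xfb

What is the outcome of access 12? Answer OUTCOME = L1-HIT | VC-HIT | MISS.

#0 0xa0→b20/s0 MISS; vc=[]
#1 0xa4→b20/s0 L1-HIT; vc=[]
#2 0xa7→b20/s0 L1-HIT; vc=[]
#3 0x3d→b7/s3 MISS; vc=[]
#4 0xa1→b20/s0 L1-HIT; vc=[]
#5 0xa4→b20/s0 L1-HIT; vc=[]
#6 0xc1→b24/s0 MISS; vc=[20]
#7 0x3d→b7/s3 L1-HIT; vc=[20]
#8 0xf8→b31/s3 MISS; vc=[20,7]
#9 0xa1→b20/s0 VC-HIT; vc=[24,7]
#10 0xa3→b20/s0 L1-HIT; vc=[24,7]
#11 0xc6→b24/s0 VC-HIT; vc=[20,7]
#12 0xa3→b20/s0 VC-HIT; vc=[24,7]
#13 0xfb→b31/s3 L1-HIT; vc=[24,7]

OUTCOME = VC-HIT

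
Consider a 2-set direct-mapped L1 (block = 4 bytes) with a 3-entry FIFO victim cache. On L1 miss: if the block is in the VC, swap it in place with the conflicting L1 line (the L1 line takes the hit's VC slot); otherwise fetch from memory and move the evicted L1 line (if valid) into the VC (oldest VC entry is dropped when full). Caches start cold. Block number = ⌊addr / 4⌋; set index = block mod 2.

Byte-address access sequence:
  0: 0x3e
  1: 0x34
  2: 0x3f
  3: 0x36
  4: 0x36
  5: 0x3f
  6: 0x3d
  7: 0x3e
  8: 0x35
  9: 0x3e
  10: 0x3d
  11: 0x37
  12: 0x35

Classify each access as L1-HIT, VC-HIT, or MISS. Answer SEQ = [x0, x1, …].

0: 0x3e (blk 15, set 1) → MISS  vc=[]
1: 0x34 (blk 13, set 1) → MISS  vc=[15]
2: 0x3f (blk 15, set 1) → VC-HIT  vc=[13]
3: 0x36 (blk 13, set 1) → VC-HIT  vc=[15]
4: 0x36 (blk 13, set 1) → L1-HIT  vc=[15]
5: 0x3f (blk 15, set 1) → VC-HIT  vc=[13]
6: 0x3d (blk 15, set 1) → L1-HIT  vc=[13]
7: 0x3e (blk 15, set 1) → L1-HIT  vc=[13]
8: 0x35 (blk 13, set 1) → VC-HIT  vc=[15]
9: 0x3e (blk 15, set 1) → VC-HIT  vc=[13]
10: 0x3d (blk 15, set 1) → L1-HIT  vc=[13]
11: 0x37 (blk 13, set 1) → VC-HIT  vc=[15]
12: 0x35 (blk 13, set 1) → L1-HIT  vc=[15]

SEQ = [MISS, MISS, VC-HIT, VC-HIT, L1-HIT, VC-HIT, L1-HIT, L1-HIT, VC-HIT, VC-HIT, L1-HIT, VC-HIT, L1-HIT]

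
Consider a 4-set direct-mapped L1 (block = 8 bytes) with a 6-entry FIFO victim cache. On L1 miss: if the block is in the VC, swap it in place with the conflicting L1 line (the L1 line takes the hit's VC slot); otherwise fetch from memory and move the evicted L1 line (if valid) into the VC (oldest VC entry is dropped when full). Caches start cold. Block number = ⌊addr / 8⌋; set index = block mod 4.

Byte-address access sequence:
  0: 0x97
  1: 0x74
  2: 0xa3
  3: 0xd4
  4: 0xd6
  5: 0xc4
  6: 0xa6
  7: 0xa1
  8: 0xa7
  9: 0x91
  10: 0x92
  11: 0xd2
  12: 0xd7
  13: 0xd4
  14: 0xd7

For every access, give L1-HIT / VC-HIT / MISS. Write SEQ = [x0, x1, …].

SEQ = [MISS, MISS, MISS, MISS, L1-HIT, MISS, VC-HIT, L1-HIT, L1-HIT, VC-HIT, L1-HIT, VC-HIT, L1-HIT, L1-HIT, L1-HIT]

  [0] addr=0x97 blk=18 s=2: MISS | VC []
  [1] addr=0x74 blk=14 s=2: MISS | VC [18]
  [2] addr=0xa3 blk=20 s=0: MISS | VC [18]
  [3] addr=0xd4 blk=26 s=2: MISS | VC [18, 14]
  [4] addr=0xd6 blk=26 s=2: L1-HIT | VC [18, 14]
  [5] addr=0xc4 blk=24 s=0: MISS | VC [18, 14, 20]
  [6] addr=0xa6 blk=20 s=0: VC-HIT | VC [18, 14, 24]
  [7] addr=0xa1 blk=20 s=0: L1-HIT | VC [18, 14, 24]
  [8] addr=0xa7 blk=20 s=0: L1-HIT | VC [18, 14, 24]
  [9] addr=0x91 blk=18 s=2: VC-HIT | VC [26, 14, 24]
  [10] addr=0x92 blk=18 s=2: L1-HIT | VC [26, 14, 24]
  [11] addr=0xd2 blk=26 s=2: VC-HIT | VC [18, 14, 24]
  [12] addr=0xd7 blk=26 s=2: L1-HIT | VC [18, 14, 24]
  [13] addr=0xd4 blk=26 s=2: L1-HIT | VC [18, 14, 24]
  [14] addr=0xd7 blk=26 s=2: L1-HIT | VC [18, 14, 24]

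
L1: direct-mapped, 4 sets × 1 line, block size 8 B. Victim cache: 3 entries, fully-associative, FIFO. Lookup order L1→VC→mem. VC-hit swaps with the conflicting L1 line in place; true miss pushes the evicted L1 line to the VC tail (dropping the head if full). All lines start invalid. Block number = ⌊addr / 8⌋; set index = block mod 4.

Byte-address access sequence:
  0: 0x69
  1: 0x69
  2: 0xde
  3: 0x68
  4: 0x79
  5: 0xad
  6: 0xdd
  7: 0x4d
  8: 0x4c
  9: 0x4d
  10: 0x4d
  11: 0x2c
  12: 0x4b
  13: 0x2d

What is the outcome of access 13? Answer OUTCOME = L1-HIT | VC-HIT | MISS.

  [0] addr=0x69 blk=13 s=1: MISS | VC []
  [1] addr=0x69 blk=13 s=1: L1-HIT | VC []
  [2] addr=0xde blk=27 s=3: MISS | VC []
  [3] addr=0x68 blk=13 s=1: L1-HIT | VC []
  [4] addr=0x79 blk=15 s=3: MISS | VC [27]
  [5] addr=0xad blk=21 s=1: MISS | VC [27, 13]
  [6] addr=0xdd blk=27 s=3: VC-HIT | VC [15, 13]
  [7] addr=0x4d blk=9 s=1: MISS | VC [15, 13, 21]
  [8] addr=0x4c blk=9 s=1: L1-HIT | VC [15, 13, 21]
  [9] addr=0x4d blk=9 s=1: L1-HIT | VC [15, 13, 21]
  [10] addr=0x4d blk=9 s=1: L1-HIT | VC [15, 13, 21]
  [11] addr=0x2c blk=5 s=1: MISS | VC [13, 21, 9]
  [12] addr=0x4b blk=9 s=1: VC-HIT | VC [13, 21, 5]
  [13] addr=0x2d blk=5 s=1: VC-HIT | VC [13, 21, 9]

OUTCOME = VC-HIT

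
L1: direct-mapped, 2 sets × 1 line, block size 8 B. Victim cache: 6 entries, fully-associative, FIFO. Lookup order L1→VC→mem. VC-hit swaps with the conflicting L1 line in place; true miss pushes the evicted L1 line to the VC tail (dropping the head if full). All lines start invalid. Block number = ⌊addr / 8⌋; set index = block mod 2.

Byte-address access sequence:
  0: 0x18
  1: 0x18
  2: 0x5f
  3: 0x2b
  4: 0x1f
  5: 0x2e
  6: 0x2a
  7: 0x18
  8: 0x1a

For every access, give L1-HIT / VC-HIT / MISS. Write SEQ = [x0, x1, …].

SEQ = [MISS, L1-HIT, MISS, MISS, VC-HIT, VC-HIT, L1-HIT, VC-HIT, L1-HIT]

#0 0x18→b3/s1 MISS; vc=[]
#1 0x18→b3/s1 L1-HIT; vc=[]
#2 0x5f→b11/s1 MISS; vc=[3]
#3 0x2b→b5/s1 MISS; vc=[3,11]
#4 0x1f→b3/s1 VC-HIT; vc=[5,11]
#5 0x2e→b5/s1 VC-HIT; vc=[3,11]
#6 0x2a→b5/s1 L1-HIT; vc=[3,11]
#7 0x18→b3/s1 VC-HIT; vc=[5,11]
#8 0x1a→b3/s1 L1-HIT; vc=[5,11]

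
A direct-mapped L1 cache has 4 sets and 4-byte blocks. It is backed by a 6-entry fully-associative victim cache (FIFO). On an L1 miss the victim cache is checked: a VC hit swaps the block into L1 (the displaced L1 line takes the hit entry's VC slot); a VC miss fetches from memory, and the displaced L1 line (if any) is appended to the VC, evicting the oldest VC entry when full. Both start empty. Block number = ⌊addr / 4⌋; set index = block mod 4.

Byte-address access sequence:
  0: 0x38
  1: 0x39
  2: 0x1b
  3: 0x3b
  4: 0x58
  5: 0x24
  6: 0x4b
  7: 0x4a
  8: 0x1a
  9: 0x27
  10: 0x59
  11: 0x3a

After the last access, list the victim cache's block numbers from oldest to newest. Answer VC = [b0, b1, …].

  [0] addr=0x38 blk=14 s=2: MISS | VC []
  [1] addr=0x39 blk=14 s=2: L1-HIT | VC []
  [2] addr=0x1b blk=6 s=2: MISS | VC [14]
  [3] addr=0x3b blk=14 s=2: VC-HIT | VC [6]
  [4] addr=0x58 blk=22 s=2: MISS | VC [6, 14]
  [5] addr=0x24 blk=9 s=1: MISS | VC [6, 14]
  [6] addr=0x4b blk=18 s=2: MISS | VC [6, 14, 22]
  [7] addr=0x4a blk=18 s=2: L1-HIT | VC [6, 14, 22]
  [8] addr=0x1a blk=6 s=2: VC-HIT | VC [18, 14, 22]
  [9] addr=0x27 blk=9 s=1: L1-HIT | VC [18, 14, 22]
  [10] addr=0x59 blk=22 s=2: VC-HIT | VC [18, 14, 6]
  [11] addr=0x3a blk=14 s=2: VC-HIT | VC [18, 22, 6]

VC = [18, 22, 6]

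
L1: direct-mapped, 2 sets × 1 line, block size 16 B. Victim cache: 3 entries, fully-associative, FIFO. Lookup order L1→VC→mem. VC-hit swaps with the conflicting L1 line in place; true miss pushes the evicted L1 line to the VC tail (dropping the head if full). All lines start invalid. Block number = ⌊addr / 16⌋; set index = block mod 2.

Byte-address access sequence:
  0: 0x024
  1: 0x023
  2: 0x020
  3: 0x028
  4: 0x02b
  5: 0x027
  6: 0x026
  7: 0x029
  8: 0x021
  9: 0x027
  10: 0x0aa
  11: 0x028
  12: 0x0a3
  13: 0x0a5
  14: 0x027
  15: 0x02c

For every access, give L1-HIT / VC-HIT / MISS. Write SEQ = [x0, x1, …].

  [0] addr=0x24 blk=2 s=0: MISS | VC []
  [1] addr=0x23 blk=2 s=0: L1-HIT | VC []
  [2] addr=0x20 blk=2 s=0: L1-HIT | VC []
  [3] addr=0x28 blk=2 s=0: L1-HIT | VC []
  [4] addr=0x2b blk=2 s=0: L1-HIT | VC []
  [5] addr=0x27 blk=2 s=0: L1-HIT | VC []
  [6] addr=0x26 blk=2 s=0: L1-HIT | VC []
  [7] addr=0x29 blk=2 s=0: L1-HIT | VC []
  [8] addr=0x21 blk=2 s=0: L1-HIT | VC []
  [9] addr=0x27 blk=2 s=0: L1-HIT | VC []
  [10] addr=0xaa blk=10 s=0: MISS | VC [2]
  [11] addr=0x28 blk=2 s=0: VC-HIT | VC [10]
  [12] addr=0xa3 blk=10 s=0: VC-HIT | VC [2]
  [13] addr=0xa5 blk=10 s=0: L1-HIT | VC [2]
  [14] addr=0x27 blk=2 s=0: VC-HIT | VC [10]
  [15] addr=0x2c blk=2 s=0: L1-HIT | VC [10]

SEQ = [MISS, L1-HIT, L1-HIT, L1-HIT, L1-HIT, L1-HIT, L1-HIT, L1-HIT, L1-HIT, L1-HIT, MISS, VC-HIT, VC-HIT, L1-HIT, VC-HIT, L1-HIT]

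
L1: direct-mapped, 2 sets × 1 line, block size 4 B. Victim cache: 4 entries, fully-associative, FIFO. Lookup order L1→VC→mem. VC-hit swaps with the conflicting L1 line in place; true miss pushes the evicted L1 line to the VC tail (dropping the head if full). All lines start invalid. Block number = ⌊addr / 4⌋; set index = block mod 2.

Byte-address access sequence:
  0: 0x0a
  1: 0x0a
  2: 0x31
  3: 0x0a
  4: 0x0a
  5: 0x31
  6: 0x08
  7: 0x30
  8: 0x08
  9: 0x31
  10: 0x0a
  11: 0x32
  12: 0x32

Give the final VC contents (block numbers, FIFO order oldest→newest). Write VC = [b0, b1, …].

  [0] addr=0xa blk=2 s=0: MISS | VC []
  [1] addr=0xa blk=2 s=0: L1-HIT | VC []
  [2] addr=0x31 blk=12 s=0: MISS | VC [2]
  [3] addr=0xa blk=2 s=0: VC-HIT | VC [12]
  [4] addr=0xa blk=2 s=0: L1-HIT | VC [12]
  [5] addr=0x31 blk=12 s=0: VC-HIT | VC [2]
  [6] addr=0x8 blk=2 s=0: VC-HIT | VC [12]
  [7] addr=0x30 blk=12 s=0: VC-HIT | VC [2]
  [8] addr=0x8 blk=2 s=0: VC-HIT | VC [12]
  [9] addr=0x31 blk=12 s=0: VC-HIT | VC [2]
  [10] addr=0xa blk=2 s=0: VC-HIT | VC [12]
  [11] addr=0x32 blk=12 s=0: VC-HIT | VC [2]
  [12] addr=0x32 blk=12 s=0: L1-HIT | VC [2]

VC = [2]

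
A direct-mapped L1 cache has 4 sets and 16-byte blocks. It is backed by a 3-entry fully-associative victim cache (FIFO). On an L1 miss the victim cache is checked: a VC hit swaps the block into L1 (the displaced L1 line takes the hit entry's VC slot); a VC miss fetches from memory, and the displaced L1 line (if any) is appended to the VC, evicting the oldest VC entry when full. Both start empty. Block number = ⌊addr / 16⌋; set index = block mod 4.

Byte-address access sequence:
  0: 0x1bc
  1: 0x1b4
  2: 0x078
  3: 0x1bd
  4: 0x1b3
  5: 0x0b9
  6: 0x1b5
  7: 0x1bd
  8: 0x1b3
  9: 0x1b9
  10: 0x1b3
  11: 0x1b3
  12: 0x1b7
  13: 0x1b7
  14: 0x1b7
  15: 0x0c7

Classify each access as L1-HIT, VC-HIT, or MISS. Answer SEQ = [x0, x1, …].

SEQ = [MISS, L1-HIT, MISS, VC-HIT, L1-HIT, MISS, VC-HIT, L1-HIT, L1-HIT, L1-HIT, L1-HIT, L1-HIT, L1-HIT, L1-HIT, L1-HIT, MISS]

  [0] addr=0x1bc blk=27 s=3: MISS | VC []
  [1] addr=0x1b4 blk=27 s=3: L1-HIT | VC []
  [2] addr=0x78 blk=7 s=3: MISS | VC [27]
  [3] addr=0x1bd blk=27 s=3: VC-HIT | VC [7]
  [4] addr=0x1b3 blk=27 s=3: L1-HIT | VC [7]
  [5] addr=0xb9 blk=11 s=3: MISS | VC [7, 27]
  [6] addr=0x1b5 blk=27 s=3: VC-HIT | VC [7, 11]
  [7] addr=0x1bd blk=27 s=3: L1-HIT | VC [7, 11]
  [8] addr=0x1b3 blk=27 s=3: L1-HIT | VC [7, 11]
  [9] addr=0x1b9 blk=27 s=3: L1-HIT | VC [7, 11]
  [10] addr=0x1b3 blk=27 s=3: L1-HIT | VC [7, 11]
  [11] addr=0x1b3 blk=27 s=3: L1-HIT | VC [7, 11]
  [12] addr=0x1b7 blk=27 s=3: L1-HIT | VC [7, 11]
  [13] addr=0x1b7 blk=27 s=3: L1-HIT | VC [7, 11]
  [14] addr=0x1b7 blk=27 s=3: L1-HIT | VC [7, 11]
  [15] addr=0xc7 blk=12 s=0: MISS | VC [7, 11]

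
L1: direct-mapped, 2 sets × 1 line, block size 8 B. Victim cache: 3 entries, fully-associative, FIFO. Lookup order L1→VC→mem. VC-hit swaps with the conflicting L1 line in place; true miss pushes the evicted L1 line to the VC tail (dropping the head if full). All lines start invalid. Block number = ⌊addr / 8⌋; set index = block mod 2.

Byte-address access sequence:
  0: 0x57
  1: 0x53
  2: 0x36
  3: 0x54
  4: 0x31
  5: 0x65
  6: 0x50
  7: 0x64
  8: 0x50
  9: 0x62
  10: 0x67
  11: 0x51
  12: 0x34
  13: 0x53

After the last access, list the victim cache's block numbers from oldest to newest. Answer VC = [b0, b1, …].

#0 0x57→b10/s0 MISS; vc=[]
#1 0x53→b10/s0 L1-HIT; vc=[]
#2 0x36→b6/s0 MISS; vc=[10]
#3 0x54→b10/s0 VC-HIT; vc=[6]
#4 0x31→b6/s0 VC-HIT; vc=[10]
#5 0x65→b12/s0 MISS; vc=[10,6]
#6 0x50→b10/s0 VC-HIT; vc=[12,6]
#7 0x64→b12/s0 VC-HIT; vc=[10,6]
#8 0x50→b10/s0 VC-HIT; vc=[12,6]
#9 0x62→b12/s0 VC-HIT; vc=[10,6]
#10 0x67→b12/s0 L1-HIT; vc=[10,6]
#11 0x51→b10/s0 VC-HIT; vc=[12,6]
#12 0x34→b6/s0 VC-HIT; vc=[12,10]
#13 0x53→b10/s0 VC-HIT; vc=[12,6]

VC = [12, 6]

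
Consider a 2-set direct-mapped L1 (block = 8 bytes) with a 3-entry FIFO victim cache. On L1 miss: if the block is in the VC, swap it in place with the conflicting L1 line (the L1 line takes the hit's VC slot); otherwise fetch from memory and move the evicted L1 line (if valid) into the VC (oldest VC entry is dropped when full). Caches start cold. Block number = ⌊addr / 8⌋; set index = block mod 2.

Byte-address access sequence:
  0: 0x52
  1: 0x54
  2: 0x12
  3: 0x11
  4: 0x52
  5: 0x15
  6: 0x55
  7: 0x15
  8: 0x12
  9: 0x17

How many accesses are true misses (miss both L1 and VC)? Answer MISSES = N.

#0 0x52→b10/s0 MISS; vc=[]
#1 0x54→b10/s0 L1-HIT; vc=[]
#2 0x12→b2/s0 MISS; vc=[10]
#3 0x11→b2/s0 L1-HIT; vc=[10]
#4 0x52→b10/s0 VC-HIT; vc=[2]
#5 0x15→b2/s0 VC-HIT; vc=[10]
#6 0x55→b10/s0 VC-HIT; vc=[2]
#7 0x15→b2/s0 VC-HIT; vc=[10]
#8 0x12→b2/s0 L1-HIT; vc=[10]
#9 0x17→b2/s0 L1-HIT; vc=[10]

MISSES = 2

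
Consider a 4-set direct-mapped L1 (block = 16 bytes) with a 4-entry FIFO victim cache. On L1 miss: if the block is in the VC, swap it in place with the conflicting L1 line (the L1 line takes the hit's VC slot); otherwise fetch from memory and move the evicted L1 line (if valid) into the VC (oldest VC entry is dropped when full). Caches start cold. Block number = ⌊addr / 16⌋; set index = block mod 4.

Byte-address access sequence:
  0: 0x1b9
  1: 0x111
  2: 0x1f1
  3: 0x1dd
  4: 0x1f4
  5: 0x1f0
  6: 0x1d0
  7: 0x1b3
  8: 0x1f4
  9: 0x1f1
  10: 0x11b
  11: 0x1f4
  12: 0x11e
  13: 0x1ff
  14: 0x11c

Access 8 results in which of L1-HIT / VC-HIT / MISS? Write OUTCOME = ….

  [0] addr=0x1b9 blk=27 s=3: MISS | VC []
  [1] addr=0x111 blk=17 s=1: MISS | VC []
  [2] addr=0x1f1 blk=31 s=3: MISS | VC [27]
  [3] addr=0x1dd blk=29 s=1: MISS | VC [27, 17]
  [4] addr=0x1f4 blk=31 s=3: L1-HIT | VC [27, 17]
  [5] addr=0x1f0 blk=31 s=3: L1-HIT | VC [27, 17]
  [6] addr=0x1d0 blk=29 s=1: L1-HIT | VC [27, 17]
  [7] addr=0x1b3 blk=27 s=3: VC-HIT | VC [31, 17]
  [8] addr=0x1f4 blk=31 s=3: VC-HIT | VC [27, 17]
  [9] addr=0x1f1 blk=31 s=3: L1-HIT | VC [27, 17]
  [10] addr=0x11b blk=17 s=1: VC-HIT | VC [27, 29]
  [11] addr=0x1f4 blk=31 s=3: L1-HIT | VC [27, 29]
  [12] addr=0x11e blk=17 s=1: L1-HIT | VC [27, 29]
  [13] addr=0x1ff blk=31 s=3: L1-HIT | VC [27, 29]
  [14] addr=0x11c blk=17 s=1: L1-HIT | VC [27, 29]

OUTCOME = VC-HIT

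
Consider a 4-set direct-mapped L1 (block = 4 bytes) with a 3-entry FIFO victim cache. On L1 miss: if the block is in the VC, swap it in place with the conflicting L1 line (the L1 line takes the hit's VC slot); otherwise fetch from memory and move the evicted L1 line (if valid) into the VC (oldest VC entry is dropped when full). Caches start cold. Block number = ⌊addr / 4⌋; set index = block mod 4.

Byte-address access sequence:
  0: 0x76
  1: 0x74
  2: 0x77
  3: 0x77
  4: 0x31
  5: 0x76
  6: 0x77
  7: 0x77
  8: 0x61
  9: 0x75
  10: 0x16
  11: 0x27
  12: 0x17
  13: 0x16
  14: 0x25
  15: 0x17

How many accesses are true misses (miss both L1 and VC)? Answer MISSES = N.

MISSES = 5

  [0] addr=0x76 blk=29 s=1: MISS | VC []
  [1] addr=0x74 blk=29 s=1: L1-HIT | VC []
  [2] addr=0x77 blk=29 s=1: L1-HIT | VC []
  [3] addr=0x77 blk=29 s=1: L1-HIT | VC []
  [4] addr=0x31 blk=12 s=0: MISS | VC []
  [5] addr=0x76 blk=29 s=1: L1-HIT | VC []
  [6] addr=0x77 blk=29 s=1: L1-HIT | VC []
  [7] addr=0x77 blk=29 s=1: L1-HIT | VC []
  [8] addr=0x61 blk=24 s=0: MISS | VC [12]
  [9] addr=0x75 blk=29 s=1: L1-HIT | VC [12]
  [10] addr=0x16 blk=5 s=1: MISS | VC [12, 29]
  [11] addr=0x27 blk=9 s=1: MISS | VC [12, 29, 5]
  [12] addr=0x17 blk=5 s=1: VC-HIT | VC [12, 29, 9]
  [13] addr=0x16 blk=5 s=1: L1-HIT | VC [12, 29, 9]
  [14] addr=0x25 blk=9 s=1: VC-HIT | VC [12, 29, 5]
  [15] addr=0x17 blk=5 s=1: VC-HIT | VC [12, 29, 9]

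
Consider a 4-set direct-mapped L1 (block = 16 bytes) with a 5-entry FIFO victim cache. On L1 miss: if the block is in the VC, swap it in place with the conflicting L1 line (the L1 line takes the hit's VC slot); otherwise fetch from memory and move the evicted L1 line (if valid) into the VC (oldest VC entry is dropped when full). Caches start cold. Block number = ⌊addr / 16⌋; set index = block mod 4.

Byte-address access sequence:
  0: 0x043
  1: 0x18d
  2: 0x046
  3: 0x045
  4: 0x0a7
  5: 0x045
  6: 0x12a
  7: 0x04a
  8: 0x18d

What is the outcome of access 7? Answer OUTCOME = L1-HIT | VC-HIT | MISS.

  [0] addr=0x43 blk=4 s=0: MISS | VC []
  [1] addr=0x18d blk=24 s=0: MISS | VC [4]
  [2] addr=0x46 blk=4 s=0: VC-HIT | VC [24]
  [3] addr=0x45 blk=4 s=0: L1-HIT | VC [24]
  [4] addr=0xa7 blk=10 s=2: MISS | VC [24]
  [5] addr=0x45 blk=4 s=0: L1-HIT | VC [24]
  [6] addr=0x12a blk=18 s=2: MISS | VC [24, 10]
  [7] addr=0x4a blk=4 s=0: L1-HIT | VC [24, 10]
  [8] addr=0x18d blk=24 s=0: VC-HIT | VC [4, 10]

OUTCOME = L1-HIT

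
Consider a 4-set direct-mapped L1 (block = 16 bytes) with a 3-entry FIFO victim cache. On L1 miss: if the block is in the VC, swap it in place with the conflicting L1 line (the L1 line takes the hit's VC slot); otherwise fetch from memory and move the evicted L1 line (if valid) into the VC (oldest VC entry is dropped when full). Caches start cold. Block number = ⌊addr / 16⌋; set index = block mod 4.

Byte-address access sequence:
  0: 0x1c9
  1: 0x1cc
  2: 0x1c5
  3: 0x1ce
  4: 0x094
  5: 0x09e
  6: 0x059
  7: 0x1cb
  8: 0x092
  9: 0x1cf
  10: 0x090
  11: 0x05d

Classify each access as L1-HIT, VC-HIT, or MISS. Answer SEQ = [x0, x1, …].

  [0] addr=0x1c9 blk=28 s=0: MISS | VC []
  [1] addr=0x1cc blk=28 s=0: L1-HIT | VC []
  [2] addr=0x1c5 blk=28 s=0: L1-HIT | VC []
  [3] addr=0x1ce blk=28 s=0: L1-HIT | VC []
  [4] addr=0x94 blk=9 s=1: MISS | VC []
  [5] addr=0x9e blk=9 s=1: L1-HIT | VC []
  [6] addr=0x59 blk=5 s=1: MISS | VC [9]
  [7] addr=0x1cb blk=28 s=0: L1-HIT | VC [9]
  [8] addr=0x92 blk=9 s=1: VC-HIT | VC [5]
  [9] addr=0x1cf blk=28 s=0: L1-HIT | VC [5]
  [10] addr=0x90 blk=9 s=1: L1-HIT | VC [5]
  [11] addr=0x5d blk=5 s=1: VC-HIT | VC [9]

SEQ = [MISS, L1-HIT, L1-HIT, L1-HIT, MISS, L1-HIT, MISS, L1-HIT, VC-HIT, L1-HIT, L1-HIT, VC-HIT]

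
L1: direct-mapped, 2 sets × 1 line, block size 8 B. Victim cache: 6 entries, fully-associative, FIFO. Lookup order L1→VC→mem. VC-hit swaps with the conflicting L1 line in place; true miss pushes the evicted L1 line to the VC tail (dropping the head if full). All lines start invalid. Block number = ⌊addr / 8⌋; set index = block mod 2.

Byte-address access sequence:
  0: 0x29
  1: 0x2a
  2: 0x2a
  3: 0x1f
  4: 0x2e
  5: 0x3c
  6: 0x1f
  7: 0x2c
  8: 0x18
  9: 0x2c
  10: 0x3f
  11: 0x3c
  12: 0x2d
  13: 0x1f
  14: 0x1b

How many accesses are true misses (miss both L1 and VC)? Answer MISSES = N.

0: 0x29 (blk 5, set 1) → MISS  vc=[]
1: 0x2a (blk 5, set 1) → L1-HIT  vc=[]
2: 0x2a (blk 5, set 1) → L1-HIT  vc=[]
3: 0x1f (blk 3, set 1) → MISS  vc=[5]
4: 0x2e (blk 5, set 1) → VC-HIT  vc=[3]
5: 0x3c (blk 7, set 1) → MISS  vc=[3, 5]
6: 0x1f (blk 3, set 1) → VC-HIT  vc=[7, 5]
7: 0x2c (blk 5, set 1) → VC-HIT  vc=[7, 3]
8: 0x18 (blk 3, set 1) → VC-HIT  vc=[7, 5]
9: 0x2c (blk 5, set 1) → VC-HIT  vc=[7, 3]
10: 0x3f (blk 7, set 1) → VC-HIT  vc=[5, 3]
11: 0x3c (blk 7, set 1) → L1-HIT  vc=[5, 3]
12: 0x2d (blk 5, set 1) → VC-HIT  vc=[7, 3]
13: 0x1f (blk 3, set 1) → VC-HIT  vc=[7, 5]
14: 0x1b (blk 3, set 1) → L1-HIT  vc=[7, 5]

MISSES = 3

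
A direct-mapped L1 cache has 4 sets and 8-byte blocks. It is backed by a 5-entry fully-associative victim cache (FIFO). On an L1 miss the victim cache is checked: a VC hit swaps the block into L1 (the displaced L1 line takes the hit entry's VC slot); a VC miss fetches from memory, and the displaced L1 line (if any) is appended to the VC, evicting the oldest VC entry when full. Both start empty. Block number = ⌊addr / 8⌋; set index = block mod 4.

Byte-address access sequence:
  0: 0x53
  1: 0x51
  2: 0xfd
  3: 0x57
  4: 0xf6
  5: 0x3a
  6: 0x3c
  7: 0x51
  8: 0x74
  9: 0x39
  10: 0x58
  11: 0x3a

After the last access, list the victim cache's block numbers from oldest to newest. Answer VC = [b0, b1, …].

  [0] addr=0x53 blk=10 s=2: MISS | VC []
  [1] addr=0x51 blk=10 s=2: L1-HIT | VC []
  [2] addr=0xfd blk=31 s=3: MISS | VC []
  [3] addr=0x57 blk=10 s=2: L1-HIT | VC []
  [4] addr=0xf6 blk=30 s=2: MISS | VC [10]
  [5] addr=0x3a blk=7 s=3: MISS | VC [10, 31]
  [6] addr=0x3c blk=7 s=3: L1-HIT | VC [10, 31]
  [7] addr=0x51 blk=10 s=2: VC-HIT | VC [30, 31]
  [8] addr=0x74 blk=14 s=2: MISS | VC [30, 31, 10]
  [9] addr=0x39 blk=7 s=3: L1-HIT | VC [30, 31, 10]
  [10] addr=0x58 blk=11 s=3: MISS | VC [30, 31, 10, 7]
  [11] addr=0x3a blk=7 s=3: VC-HIT | VC [30, 31, 10, 11]

VC = [30, 31, 10, 11]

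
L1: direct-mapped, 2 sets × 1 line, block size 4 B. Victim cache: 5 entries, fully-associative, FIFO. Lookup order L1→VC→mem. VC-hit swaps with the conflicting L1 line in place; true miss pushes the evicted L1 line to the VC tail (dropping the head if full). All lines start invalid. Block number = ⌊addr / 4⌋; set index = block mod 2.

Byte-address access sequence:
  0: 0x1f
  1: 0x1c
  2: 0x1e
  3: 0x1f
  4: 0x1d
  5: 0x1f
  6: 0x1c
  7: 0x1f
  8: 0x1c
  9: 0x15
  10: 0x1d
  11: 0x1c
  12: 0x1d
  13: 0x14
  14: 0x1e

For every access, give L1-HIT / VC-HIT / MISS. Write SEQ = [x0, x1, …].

SEQ = [MISS, L1-HIT, L1-HIT, L1-HIT, L1-HIT, L1-HIT, L1-HIT, L1-HIT, L1-HIT, MISS, VC-HIT, L1-HIT, L1-HIT, VC-HIT, VC-HIT]

0: 0x1f (blk 7, set 1) → MISS  vc=[]
1: 0x1c (blk 7, set 1) → L1-HIT  vc=[]
2: 0x1e (blk 7, set 1) → L1-HIT  vc=[]
3: 0x1f (blk 7, set 1) → L1-HIT  vc=[]
4: 0x1d (blk 7, set 1) → L1-HIT  vc=[]
5: 0x1f (blk 7, set 1) → L1-HIT  vc=[]
6: 0x1c (blk 7, set 1) → L1-HIT  vc=[]
7: 0x1f (blk 7, set 1) → L1-HIT  vc=[]
8: 0x1c (blk 7, set 1) → L1-HIT  vc=[]
9: 0x15 (blk 5, set 1) → MISS  vc=[7]
10: 0x1d (blk 7, set 1) → VC-HIT  vc=[5]
11: 0x1c (blk 7, set 1) → L1-HIT  vc=[5]
12: 0x1d (blk 7, set 1) → L1-HIT  vc=[5]
13: 0x14 (blk 5, set 1) → VC-HIT  vc=[7]
14: 0x1e (blk 7, set 1) → VC-HIT  vc=[5]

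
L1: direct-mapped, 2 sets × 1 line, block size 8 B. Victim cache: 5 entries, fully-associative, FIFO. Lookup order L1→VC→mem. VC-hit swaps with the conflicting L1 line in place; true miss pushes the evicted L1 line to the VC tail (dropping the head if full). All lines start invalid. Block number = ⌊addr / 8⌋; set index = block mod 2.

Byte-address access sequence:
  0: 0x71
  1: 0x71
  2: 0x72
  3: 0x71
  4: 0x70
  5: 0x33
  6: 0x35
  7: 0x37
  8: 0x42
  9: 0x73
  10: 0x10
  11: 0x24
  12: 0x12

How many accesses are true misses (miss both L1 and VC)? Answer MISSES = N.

#0 0x71→b14/s0 MISS; vc=[]
#1 0x71→b14/s0 L1-HIT; vc=[]
#2 0x72→b14/s0 L1-HIT; vc=[]
#3 0x71→b14/s0 L1-HIT; vc=[]
#4 0x70→b14/s0 L1-HIT; vc=[]
#5 0x33→b6/s0 MISS; vc=[14]
#6 0x35→b6/s0 L1-HIT; vc=[14]
#7 0x37→b6/s0 L1-HIT; vc=[14]
#8 0x42→b8/s0 MISS; vc=[14,6]
#9 0x73→b14/s0 VC-HIT; vc=[8,6]
#10 0x10→b2/s0 MISS; vc=[8,6,14]
#11 0x24→b4/s0 MISS; vc=[8,6,14,2]
#12 0x12→b2/s0 VC-HIT; vc=[8,6,14,4]

MISSES = 5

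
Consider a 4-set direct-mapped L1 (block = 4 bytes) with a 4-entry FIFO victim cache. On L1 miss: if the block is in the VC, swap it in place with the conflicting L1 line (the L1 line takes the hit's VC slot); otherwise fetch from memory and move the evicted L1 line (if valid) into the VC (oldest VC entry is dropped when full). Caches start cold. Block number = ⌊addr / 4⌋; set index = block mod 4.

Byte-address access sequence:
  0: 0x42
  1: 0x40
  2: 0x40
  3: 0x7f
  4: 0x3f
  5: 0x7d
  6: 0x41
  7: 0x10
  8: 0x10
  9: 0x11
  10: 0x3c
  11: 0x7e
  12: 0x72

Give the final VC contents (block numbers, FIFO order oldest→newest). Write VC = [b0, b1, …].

0: 0x42 (blk 16, set 0) → MISS  vc=[]
1: 0x40 (blk 16, set 0) → L1-HIT  vc=[]
2: 0x40 (blk 16, set 0) → L1-HIT  vc=[]
3: 0x7f (blk 31, set 3) → MISS  vc=[]
4: 0x3f (blk 15, set 3) → MISS  vc=[31]
5: 0x7d (blk 31, set 3) → VC-HIT  vc=[15]
6: 0x41 (blk 16, set 0) → L1-HIT  vc=[15]
7: 0x10 (blk 4, set 0) → MISS  vc=[15, 16]
8: 0x10 (blk 4, set 0) → L1-HIT  vc=[15, 16]
9: 0x11 (blk 4, set 0) → L1-HIT  vc=[15, 16]
10: 0x3c (blk 15, set 3) → VC-HIT  vc=[31, 16]
11: 0x7e (blk 31, set 3) → VC-HIT  vc=[15, 16]
12: 0x72 (blk 28, set 0) → MISS  vc=[15, 16, 4]

VC = [15, 16, 4]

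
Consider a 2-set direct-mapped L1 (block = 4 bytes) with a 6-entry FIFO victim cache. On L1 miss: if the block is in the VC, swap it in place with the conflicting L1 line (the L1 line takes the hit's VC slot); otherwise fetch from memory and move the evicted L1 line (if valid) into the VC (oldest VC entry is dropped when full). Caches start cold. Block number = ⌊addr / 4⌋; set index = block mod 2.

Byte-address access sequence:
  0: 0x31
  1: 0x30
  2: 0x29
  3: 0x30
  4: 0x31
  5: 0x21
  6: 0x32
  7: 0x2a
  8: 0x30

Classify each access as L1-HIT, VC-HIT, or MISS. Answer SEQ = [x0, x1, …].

SEQ = [MISS, L1-HIT, MISS, VC-HIT, L1-HIT, MISS, VC-HIT, VC-HIT, VC-HIT]

0: 0x31 (blk 12, set 0) → MISS  vc=[]
1: 0x30 (blk 12, set 0) → L1-HIT  vc=[]
2: 0x29 (blk 10, set 0) → MISS  vc=[12]
3: 0x30 (blk 12, set 0) → VC-HIT  vc=[10]
4: 0x31 (blk 12, set 0) → L1-HIT  vc=[10]
5: 0x21 (blk 8, set 0) → MISS  vc=[10, 12]
6: 0x32 (blk 12, set 0) → VC-HIT  vc=[10, 8]
7: 0x2a (blk 10, set 0) → VC-HIT  vc=[12, 8]
8: 0x30 (blk 12, set 0) → VC-HIT  vc=[10, 8]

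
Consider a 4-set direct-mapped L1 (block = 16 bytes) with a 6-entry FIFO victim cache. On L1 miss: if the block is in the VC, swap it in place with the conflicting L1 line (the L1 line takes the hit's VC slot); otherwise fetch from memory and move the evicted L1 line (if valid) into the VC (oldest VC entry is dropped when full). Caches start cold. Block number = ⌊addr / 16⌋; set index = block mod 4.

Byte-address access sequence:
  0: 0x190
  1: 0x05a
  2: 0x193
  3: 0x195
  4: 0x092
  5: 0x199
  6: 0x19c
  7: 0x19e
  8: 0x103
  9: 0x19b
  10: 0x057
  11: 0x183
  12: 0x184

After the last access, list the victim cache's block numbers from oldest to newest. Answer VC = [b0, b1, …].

  [0] addr=0x190 blk=25 s=1: MISS | VC []
  [1] addr=0x5a blk=5 s=1: MISS | VC [25]
  [2] addr=0x193 blk=25 s=1: VC-HIT | VC [5]
  [3] addr=0x195 blk=25 s=1: L1-HIT | VC [5]
  [4] addr=0x92 blk=9 s=1: MISS | VC [5, 25]
  [5] addr=0x199 blk=25 s=1: VC-HIT | VC [5, 9]
  [6] addr=0x19c blk=25 s=1: L1-HIT | VC [5, 9]
  [7] addr=0x19e blk=25 s=1: L1-HIT | VC [5, 9]
  [8] addr=0x103 blk=16 s=0: MISS | VC [5, 9]
  [9] addr=0x19b blk=25 s=1: L1-HIT | VC [5, 9]
  [10] addr=0x57 blk=5 s=1: VC-HIT | VC [25, 9]
  [11] addr=0x183 blk=24 s=0: MISS | VC [25, 9, 16]
  [12] addr=0x184 blk=24 s=0: L1-HIT | VC [25, 9, 16]

VC = [25, 9, 16]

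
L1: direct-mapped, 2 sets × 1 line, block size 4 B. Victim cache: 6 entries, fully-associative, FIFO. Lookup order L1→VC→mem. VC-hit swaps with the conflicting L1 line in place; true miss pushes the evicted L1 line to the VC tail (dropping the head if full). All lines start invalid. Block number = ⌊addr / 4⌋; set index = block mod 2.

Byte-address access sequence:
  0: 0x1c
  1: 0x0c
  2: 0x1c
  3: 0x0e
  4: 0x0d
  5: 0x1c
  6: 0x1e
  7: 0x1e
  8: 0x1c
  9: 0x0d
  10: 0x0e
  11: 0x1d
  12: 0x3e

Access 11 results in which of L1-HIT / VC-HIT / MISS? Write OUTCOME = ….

0: 0x1c (blk 7, set 1) → MISS  vc=[]
1: 0xc (blk 3, set 1) → MISS  vc=[7]
2: 0x1c (blk 7, set 1) → VC-HIT  vc=[3]
3: 0xe (blk 3, set 1) → VC-HIT  vc=[7]
4: 0xd (blk 3, set 1) → L1-HIT  vc=[7]
5: 0x1c (blk 7, set 1) → VC-HIT  vc=[3]
6: 0x1e (blk 7, set 1) → L1-HIT  vc=[3]
7: 0x1e (blk 7, set 1) → L1-HIT  vc=[3]
8: 0x1c (blk 7, set 1) → L1-HIT  vc=[3]
9: 0xd (blk 3, set 1) → VC-HIT  vc=[7]
10: 0xe (blk 3, set 1) → L1-HIT  vc=[7]
11: 0x1d (blk 7, set 1) → VC-HIT  vc=[3]
12: 0x3e (blk 15, set 1) → MISS  vc=[3, 7]

OUTCOME = VC-HIT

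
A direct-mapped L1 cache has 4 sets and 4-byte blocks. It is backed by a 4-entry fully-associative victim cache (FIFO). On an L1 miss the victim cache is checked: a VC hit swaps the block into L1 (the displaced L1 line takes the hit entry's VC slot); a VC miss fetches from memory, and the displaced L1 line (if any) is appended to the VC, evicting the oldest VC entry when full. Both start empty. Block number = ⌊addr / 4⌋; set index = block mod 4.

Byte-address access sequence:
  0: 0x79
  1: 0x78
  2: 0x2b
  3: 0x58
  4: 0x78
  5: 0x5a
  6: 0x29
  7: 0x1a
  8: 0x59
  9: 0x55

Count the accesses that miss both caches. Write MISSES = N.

MISSES = 5

0: 0x79 (blk 30, set 2) → MISS  vc=[]
1: 0x78 (blk 30, set 2) → L1-HIT  vc=[]
2: 0x2b (blk 10, set 2) → MISS  vc=[30]
3: 0x58 (blk 22, set 2) → MISS  vc=[30, 10]
4: 0x78 (blk 30, set 2) → VC-HIT  vc=[22, 10]
5: 0x5a (blk 22, set 2) → VC-HIT  vc=[30, 10]
6: 0x29 (blk 10, set 2) → VC-HIT  vc=[30, 22]
7: 0x1a (blk 6, set 2) → MISS  vc=[30, 22, 10]
8: 0x59 (blk 22, set 2) → VC-HIT  vc=[30, 6, 10]
9: 0x55 (blk 21, set 1) → MISS  vc=[30, 6, 10]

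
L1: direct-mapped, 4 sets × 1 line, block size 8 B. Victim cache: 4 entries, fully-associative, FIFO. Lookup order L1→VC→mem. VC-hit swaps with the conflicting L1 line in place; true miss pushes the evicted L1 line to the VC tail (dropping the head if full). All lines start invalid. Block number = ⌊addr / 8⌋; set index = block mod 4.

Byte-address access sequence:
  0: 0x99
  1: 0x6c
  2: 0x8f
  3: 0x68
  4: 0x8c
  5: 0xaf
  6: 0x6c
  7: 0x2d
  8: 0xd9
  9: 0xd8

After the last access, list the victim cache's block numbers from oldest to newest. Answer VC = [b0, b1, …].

0: 0x99 (blk 19, set 3) → MISS  vc=[]
1: 0x6c (blk 13, set 1) → MISS  vc=[]
2: 0x8f (blk 17, set 1) → MISS  vc=[13]
3: 0x68 (blk 13, set 1) → VC-HIT  vc=[17]
4: 0x8c (blk 17, set 1) → VC-HIT  vc=[13]
5: 0xaf (blk 21, set 1) → MISS  vc=[13, 17]
6: 0x6c (blk 13, set 1) → VC-HIT  vc=[21, 17]
7: 0x2d (blk 5, set 1) → MISS  vc=[21, 17, 13]
8: 0xd9 (blk 27, set 3) → MISS  vc=[21, 17, 13, 19]
9: 0xd8 (blk 27, set 3) → L1-HIT  vc=[21, 17, 13, 19]

VC = [21, 17, 13, 19]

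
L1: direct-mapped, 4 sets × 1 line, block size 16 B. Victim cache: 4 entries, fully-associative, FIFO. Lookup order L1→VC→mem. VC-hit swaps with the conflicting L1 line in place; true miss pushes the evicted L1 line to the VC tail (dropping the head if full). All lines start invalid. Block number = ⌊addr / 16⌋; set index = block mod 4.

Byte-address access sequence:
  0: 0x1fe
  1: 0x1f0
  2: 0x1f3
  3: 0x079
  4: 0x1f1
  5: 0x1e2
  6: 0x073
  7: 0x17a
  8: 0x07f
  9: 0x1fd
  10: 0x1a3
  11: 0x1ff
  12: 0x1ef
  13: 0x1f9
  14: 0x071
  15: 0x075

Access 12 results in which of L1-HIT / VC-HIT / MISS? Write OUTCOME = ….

OUTCOME = VC-HIT

#0 0x1fe→b31/s3 MISS; vc=[]
#1 0x1f0→b31/s3 L1-HIT; vc=[]
#2 0x1f3→b31/s3 L1-HIT; vc=[]
#3 0x79→b7/s3 MISS; vc=[31]
#4 0x1f1→b31/s3 VC-HIT; vc=[7]
#5 0x1e2→b30/s2 MISS; vc=[7]
#6 0x73→b7/s3 VC-HIT; vc=[31]
#7 0x17a→b23/s3 MISS; vc=[31,7]
#8 0x7f→b7/s3 VC-HIT; vc=[31,23]
#9 0x1fd→b31/s3 VC-HIT; vc=[7,23]
#10 0x1a3→b26/s2 MISS; vc=[7,23,30]
#11 0x1ff→b31/s3 L1-HIT; vc=[7,23,30]
#12 0x1ef→b30/s2 VC-HIT; vc=[7,23,26]
#13 0x1f9→b31/s3 L1-HIT; vc=[7,23,26]
#14 0x71→b7/s3 VC-HIT; vc=[31,23,26]
#15 0x75→b7/s3 L1-HIT; vc=[31,23,26]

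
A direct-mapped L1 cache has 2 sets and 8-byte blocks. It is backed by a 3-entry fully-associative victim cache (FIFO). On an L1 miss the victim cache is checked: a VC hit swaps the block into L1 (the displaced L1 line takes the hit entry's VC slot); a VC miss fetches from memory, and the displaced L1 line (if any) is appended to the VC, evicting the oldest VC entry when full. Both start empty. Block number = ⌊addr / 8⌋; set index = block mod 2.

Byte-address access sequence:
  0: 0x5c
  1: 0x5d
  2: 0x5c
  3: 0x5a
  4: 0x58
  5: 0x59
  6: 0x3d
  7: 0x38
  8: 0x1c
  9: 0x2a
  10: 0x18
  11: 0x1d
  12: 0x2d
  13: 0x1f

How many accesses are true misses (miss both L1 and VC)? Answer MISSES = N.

  [0] addr=0x5c blk=11 s=1: MISS | VC []
  [1] addr=0x5d blk=11 s=1: L1-HIT | VC []
  [2] addr=0x5c blk=11 s=1: L1-HIT | VC []
  [3] addr=0x5a blk=11 s=1: L1-HIT | VC []
  [4] addr=0x58 blk=11 s=1: L1-HIT | VC []
  [5] addr=0x59 blk=11 s=1: L1-HIT | VC []
  [6] addr=0x3d blk=7 s=1: MISS | VC [11]
  [7] addr=0x38 blk=7 s=1: L1-HIT | VC [11]
  [8] addr=0x1c blk=3 s=1: MISS | VC [11, 7]
  [9] addr=0x2a blk=5 s=1: MISS | VC [11, 7, 3]
  [10] addr=0x18 blk=3 s=1: VC-HIT | VC [11, 7, 5]
  [11] addr=0x1d blk=3 s=1: L1-HIT | VC [11, 7, 5]
  [12] addr=0x2d blk=5 s=1: VC-HIT | VC [11, 7, 3]
  [13] addr=0x1f blk=3 s=1: VC-HIT | VC [11, 7, 5]

MISSES = 4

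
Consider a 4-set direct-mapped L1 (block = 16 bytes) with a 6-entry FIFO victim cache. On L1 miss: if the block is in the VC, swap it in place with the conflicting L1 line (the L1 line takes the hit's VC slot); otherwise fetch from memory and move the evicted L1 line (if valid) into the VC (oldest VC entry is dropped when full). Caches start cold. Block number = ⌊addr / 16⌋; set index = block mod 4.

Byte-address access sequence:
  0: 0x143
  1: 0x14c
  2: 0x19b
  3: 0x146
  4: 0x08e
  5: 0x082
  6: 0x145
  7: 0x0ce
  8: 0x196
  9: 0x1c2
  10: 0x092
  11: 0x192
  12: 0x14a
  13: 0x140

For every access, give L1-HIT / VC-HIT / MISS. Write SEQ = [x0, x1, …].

#0 0x143→b20/s0 MISS; vc=[]
#1 0x14c→b20/s0 L1-HIT; vc=[]
#2 0x19b→b25/s1 MISS; vc=[]
#3 0x146→b20/s0 L1-HIT; vc=[]
#4 0x8e→b8/s0 MISS; vc=[20]
#5 0x82→b8/s0 L1-HIT; vc=[20]
#6 0x145→b20/s0 VC-HIT; vc=[8]
#7 0xce→b12/s0 MISS; vc=[8,20]
#8 0x196→b25/s1 L1-HIT; vc=[8,20]
#9 0x1c2→b28/s0 MISS; vc=[8,20,12]
#10 0x92→b9/s1 MISS; vc=[8,20,12,25]
#11 0x192→b25/s1 VC-HIT; vc=[8,20,12,9]
#12 0x14a→b20/s0 VC-HIT; vc=[8,28,12,9]
#13 0x140→b20/s0 L1-HIT; vc=[8,28,12,9]

SEQ = [MISS, L1-HIT, MISS, L1-HIT, MISS, L1-HIT, VC-HIT, MISS, L1-HIT, MISS, MISS, VC-HIT, VC-HIT, L1-HIT]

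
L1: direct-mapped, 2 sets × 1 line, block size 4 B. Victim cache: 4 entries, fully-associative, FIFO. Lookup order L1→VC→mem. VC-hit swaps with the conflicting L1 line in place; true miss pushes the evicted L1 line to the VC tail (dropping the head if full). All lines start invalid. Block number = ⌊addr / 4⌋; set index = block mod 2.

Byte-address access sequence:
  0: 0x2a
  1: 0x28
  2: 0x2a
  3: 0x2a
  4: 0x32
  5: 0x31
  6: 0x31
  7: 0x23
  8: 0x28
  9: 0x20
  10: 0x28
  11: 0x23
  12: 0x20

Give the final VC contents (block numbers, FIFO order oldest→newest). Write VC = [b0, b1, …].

VC = [10, 12]

0: 0x2a (blk 10, set 0) → MISS  vc=[]
1: 0x28 (blk 10, set 0) → L1-HIT  vc=[]
2: 0x2a (blk 10, set 0) → L1-HIT  vc=[]
3: 0x2a (blk 10, set 0) → L1-HIT  vc=[]
4: 0x32 (blk 12, set 0) → MISS  vc=[10]
5: 0x31 (blk 12, set 0) → L1-HIT  vc=[10]
6: 0x31 (blk 12, set 0) → L1-HIT  vc=[10]
7: 0x23 (blk 8, set 0) → MISS  vc=[10, 12]
8: 0x28 (blk 10, set 0) → VC-HIT  vc=[8, 12]
9: 0x20 (blk 8, set 0) → VC-HIT  vc=[10, 12]
10: 0x28 (blk 10, set 0) → VC-HIT  vc=[8, 12]
11: 0x23 (blk 8, set 0) → VC-HIT  vc=[10, 12]
12: 0x20 (blk 8, set 0) → L1-HIT  vc=[10, 12]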